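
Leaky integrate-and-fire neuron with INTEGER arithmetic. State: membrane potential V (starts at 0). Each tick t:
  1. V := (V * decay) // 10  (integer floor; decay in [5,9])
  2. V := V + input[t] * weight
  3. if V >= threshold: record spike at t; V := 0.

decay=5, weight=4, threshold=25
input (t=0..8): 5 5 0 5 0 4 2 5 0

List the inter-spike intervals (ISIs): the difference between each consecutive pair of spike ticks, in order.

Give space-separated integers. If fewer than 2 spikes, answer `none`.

t=0: input=5 -> V=20
t=1: input=5 -> V=0 FIRE
t=2: input=0 -> V=0
t=3: input=5 -> V=20
t=4: input=0 -> V=10
t=5: input=4 -> V=21
t=6: input=2 -> V=18
t=7: input=5 -> V=0 FIRE
t=8: input=0 -> V=0

Answer: 6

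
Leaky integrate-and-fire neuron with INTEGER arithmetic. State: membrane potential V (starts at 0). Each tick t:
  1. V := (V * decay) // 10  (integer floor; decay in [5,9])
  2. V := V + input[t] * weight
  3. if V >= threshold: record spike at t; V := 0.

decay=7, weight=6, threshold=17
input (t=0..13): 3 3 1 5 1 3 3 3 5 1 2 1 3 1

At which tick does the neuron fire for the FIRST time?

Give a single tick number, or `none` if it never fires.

Answer: 0

Derivation:
t=0: input=3 -> V=0 FIRE
t=1: input=3 -> V=0 FIRE
t=2: input=1 -> V=6
t=3: input=5 -> V=0 FIRE
t=4: input=1 -> V=6
t=5: input=3 -> V=0 FIRE
t=6: input=3 -> V=0 FIRE
t=7: input=3 -> V=0 FIRE
t=8: input=5 -> V=0 FIRE
t=9: input=1 -> V=6
t=10: input=2 -> V=16
t=11: input=1 -> V=0 FIRE
t=12: input=3 -> V=0 FIRE
t=13: input=1 -> V=6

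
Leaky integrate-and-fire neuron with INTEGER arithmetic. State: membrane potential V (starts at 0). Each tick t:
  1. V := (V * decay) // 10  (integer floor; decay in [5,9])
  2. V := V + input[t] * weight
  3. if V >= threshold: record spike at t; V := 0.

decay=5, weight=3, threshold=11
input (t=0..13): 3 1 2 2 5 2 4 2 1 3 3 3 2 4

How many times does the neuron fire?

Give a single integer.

t=0: input=3 -> V=9
t=1: input=1 -> V=7
t=2: input=2 -> V=9
t=3: input=2 -> V=10
t=4: input=5 -> V=0 FIRE
t=5: input=2 -> V=6
t=6: input=4 -> V=0 FIRE
t=7: input=2 -> V=6
t=8: input=1 -> V=6
t=9: input=3 -> V=0 FIRE
t=10: input=3 -> V=9
t=11: input=3 -> V=0 FIRE
t=12: input=2 -> V=6
t=13: input=4 -> V=0 FIRE

Answer: 5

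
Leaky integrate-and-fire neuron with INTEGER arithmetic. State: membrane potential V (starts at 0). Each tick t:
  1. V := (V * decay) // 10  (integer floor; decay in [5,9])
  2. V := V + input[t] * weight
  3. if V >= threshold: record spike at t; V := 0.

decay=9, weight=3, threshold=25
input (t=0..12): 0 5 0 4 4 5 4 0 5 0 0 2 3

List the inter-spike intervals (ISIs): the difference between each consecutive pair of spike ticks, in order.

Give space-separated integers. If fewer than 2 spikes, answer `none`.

t=0: input=0 -> V=0
t=1: input=5 -> V=15
t=2: input=0 -> V=13
t=3: input=4 -> V=23
t=4: input=4 -> V=0 FIRE
t=5: input=5 -> V=15
t=6: input=4 -> V=0 FIRE
t=7: input=0 -> V=0
t=8: input=5 -> V=15
t=9: input=0 -> V=13
t=10: input=0 -> V=11
t=11: input=2 -> V=15
t=12: input=3 -> V=22

Answer: 2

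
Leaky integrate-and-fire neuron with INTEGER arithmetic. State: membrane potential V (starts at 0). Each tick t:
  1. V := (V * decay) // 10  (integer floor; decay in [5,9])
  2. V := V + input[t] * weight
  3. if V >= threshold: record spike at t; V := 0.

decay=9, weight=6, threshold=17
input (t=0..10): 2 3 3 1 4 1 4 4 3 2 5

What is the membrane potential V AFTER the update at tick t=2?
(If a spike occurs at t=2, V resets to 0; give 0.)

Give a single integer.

t=0: input=2 -> V=12
t=1: input=3 -> V=0 FIRE
t=2: input=3 -> V=0 FIRE
t=3: input=1 -> V=6
t=4: input=4 -> V=0 FIRE
t=5: input=1 -> V=6
t=6: input=4 -> V=0 FIRE
t=7: input=4 -> V=0 FIRE
t=8: input=3 -> V=0 FIRE
t=9: input=2 -> V=12
t=10: input=5 -> V=0 FIRE

Answer: 0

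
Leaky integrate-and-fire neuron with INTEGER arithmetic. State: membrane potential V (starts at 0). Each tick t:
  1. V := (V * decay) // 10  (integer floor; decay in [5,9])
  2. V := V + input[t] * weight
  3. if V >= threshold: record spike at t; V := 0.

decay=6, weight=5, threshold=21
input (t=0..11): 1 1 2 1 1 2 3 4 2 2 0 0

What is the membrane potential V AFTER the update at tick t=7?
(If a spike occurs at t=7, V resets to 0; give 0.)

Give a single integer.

t=0: input=1 -> V=5
t=1: input=1 -> V=8
t=2: input=2 -> V=14
t=3: input=1 -> V=13
t=4: input=1 -> V=12
t=5: input=2 -> V=17
t=6: input=3 -> V=0 FIRE
t=7: input=4 -> V=20
t=8: input=2 -> V=0 FIRE
t=9: input=2 -> V=10
t=10: input=0 -> V=6
t=11: input=0 -> V=3

Answer: 20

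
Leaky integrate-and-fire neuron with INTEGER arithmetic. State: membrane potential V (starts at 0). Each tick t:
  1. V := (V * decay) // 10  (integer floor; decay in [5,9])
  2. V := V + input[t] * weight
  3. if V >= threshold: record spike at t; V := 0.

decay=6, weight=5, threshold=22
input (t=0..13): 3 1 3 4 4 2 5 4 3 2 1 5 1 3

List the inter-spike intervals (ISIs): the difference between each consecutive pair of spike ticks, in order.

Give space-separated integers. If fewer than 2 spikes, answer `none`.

Answer: 2 2 2 3

Derivation:
t=0: input=3 -> V=15
t=1: input=1 -> V=14
t=2: input=3 -> V=0 FIRE
t=3: input=4 -> V=20
t=4: input=4 -> V=0 FIRE
t=5: input=2 -> V=10
t=6: input=5 -> V=0 FIRE
t=7: input=4 -> V=20
t=8: input=3 -> V=0 FIRE
t=9: input=2 -> V=10
t=10: input=1 -> V=11
t=11: input=5 -> V=0 FIRE
t=12: input=1 -> V=5
t=13: input=3 -> V=18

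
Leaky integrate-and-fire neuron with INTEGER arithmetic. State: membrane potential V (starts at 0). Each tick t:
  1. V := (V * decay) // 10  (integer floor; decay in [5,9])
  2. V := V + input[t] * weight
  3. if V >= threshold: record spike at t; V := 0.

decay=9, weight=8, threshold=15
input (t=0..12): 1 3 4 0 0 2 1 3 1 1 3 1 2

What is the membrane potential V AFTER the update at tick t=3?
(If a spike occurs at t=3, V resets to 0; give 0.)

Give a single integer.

t=0: input=1 -> V=8
t=1: input=3 -> V=0 FIRE
t=2: input=4 -> V=0 FIRE
t=3: input=0 -> V=0
t=4: input=0 -> V=0
t=5: input=2 -> V=0 FIRE
t=6: input=1 -> V=8
t=7: input=3 -> V=0 FIRE
t=8: input=1 -> V=8
t=9: input=1 -> V=0 FIRE
t=10: input=3 -> V=0 FIRE
t=11: input=1 -> V=8
t=12: input=2 -> V=0 FIRE

Answer: 0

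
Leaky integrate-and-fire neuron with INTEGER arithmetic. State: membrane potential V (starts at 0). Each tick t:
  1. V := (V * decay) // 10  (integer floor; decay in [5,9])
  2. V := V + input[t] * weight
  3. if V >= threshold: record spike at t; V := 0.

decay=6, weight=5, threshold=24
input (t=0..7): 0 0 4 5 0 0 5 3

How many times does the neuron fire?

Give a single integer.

t=0: input=0 -> V=0
t=1: input=0 -> V=0
t=2: input=4 -> V=20
t=3: input=5 -> V=0 FIRE
t=4: input=0 -> V=0
t=5: input=0 -> V=0
t=6: input=5 -> V=0 FIRE
t=7: input=3 -> V=15

Answer: 2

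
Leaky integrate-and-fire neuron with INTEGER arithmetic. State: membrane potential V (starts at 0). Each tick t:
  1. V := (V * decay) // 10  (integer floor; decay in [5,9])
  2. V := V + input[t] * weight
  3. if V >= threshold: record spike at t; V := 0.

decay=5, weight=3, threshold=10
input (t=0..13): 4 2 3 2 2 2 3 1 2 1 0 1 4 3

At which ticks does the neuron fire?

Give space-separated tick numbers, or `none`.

t=0: input=4 -> V=0 FIRE
t=1: input=2 -> V=6
t=2: input=3 -> V=0 FIRE
t=3: input=2 -> V=6
t=4: input=2 -> V=9
t=5: input=2 -> V=0 FIRE
t=6: input=3 -> V=9
t=7: input=1 -> V=7
t=8: input=2 -> V=9
t=9: input=1 -> V=7
t=10: input=0 -> V=3
t=11: input=1 -> V=4
t=12: input=4 -> V=0 FIRE
t=13: input=3 -> V=9

Answer: 0 2 5 12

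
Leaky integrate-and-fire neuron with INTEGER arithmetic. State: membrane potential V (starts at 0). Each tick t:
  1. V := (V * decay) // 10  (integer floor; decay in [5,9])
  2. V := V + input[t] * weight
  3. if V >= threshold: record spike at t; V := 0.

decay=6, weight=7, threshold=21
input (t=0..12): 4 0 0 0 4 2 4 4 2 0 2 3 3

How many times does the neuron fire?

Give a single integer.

Answer: 6

Derivation:
t=0: input=4 -> V=0 FIRE
t=1: input=0 -> V=0
t=2: input=0 -> V=0
t=3: input=0 -> V=0
t=4: input=4 -> V=0 FIRE
t=5: input=2 -> V=14
t=6: input=4 -> V=0 FIRE
t=7: input=4 -> V=0 FIRE
t=8: input=2 -> V=14
t=9: input=0 -> V=8
t=10: input=2 -> V=18
t=11: input=3 -> V=0 FIRE
t=12: input=3 -> V=0 FIRE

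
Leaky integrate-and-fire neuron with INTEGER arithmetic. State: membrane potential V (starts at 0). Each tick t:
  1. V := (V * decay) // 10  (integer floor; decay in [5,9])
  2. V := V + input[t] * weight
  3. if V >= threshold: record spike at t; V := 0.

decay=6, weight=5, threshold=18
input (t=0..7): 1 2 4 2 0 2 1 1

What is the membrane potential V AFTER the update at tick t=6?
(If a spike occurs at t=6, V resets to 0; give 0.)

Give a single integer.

t=0: input=1 -> V=5
t=1: input=2 -> V=13
t=2: input=4 -> V=0 FIRE
t=3: input=2 -> V=10
t=4: input=0 -> V=6
t=5: input=2 -> V=13
t=6: input=1 -> V=12
t=7: input=1 -> V=12

Answer: 12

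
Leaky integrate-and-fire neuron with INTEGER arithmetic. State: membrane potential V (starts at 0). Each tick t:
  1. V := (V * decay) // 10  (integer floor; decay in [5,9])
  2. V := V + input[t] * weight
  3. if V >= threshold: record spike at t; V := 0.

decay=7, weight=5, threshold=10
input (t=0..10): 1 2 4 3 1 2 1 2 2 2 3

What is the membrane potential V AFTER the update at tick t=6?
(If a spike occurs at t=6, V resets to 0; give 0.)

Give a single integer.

t=0: input=1 -> V=5
t=1: input=2 -> V=0 FIRE
t=2: input=4 -> V=0 FIRE
t=3: input=3 -> V=0 FIRE
t=4: input=1 -> V=5
t=5: input=2 -> V=0 FIRE
t=6: input=1 -> V=5
t=7: input=2 -> V=0 FIRE
t=8: input=2 -> V=0 FIRE
t=9: input=2 -> V=0 FIRE
t=10: input=3 -> V=0 FIRE

Answer: 5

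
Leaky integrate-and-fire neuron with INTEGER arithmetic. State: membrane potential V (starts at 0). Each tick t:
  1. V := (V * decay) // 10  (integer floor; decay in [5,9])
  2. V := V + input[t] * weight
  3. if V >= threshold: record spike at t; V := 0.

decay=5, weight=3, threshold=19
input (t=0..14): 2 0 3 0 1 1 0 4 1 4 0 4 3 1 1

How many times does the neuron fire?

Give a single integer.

Answer: 0

Derivation:
t=0: input=2 -> V=6
t=1: input=0 -> V=3
t=2: input=3 -> V=10
t=3: input=0 -> V=5
t=4: input=1 -> V=5
t=5: input=1 -> V=5
t=6: input=0 -> V=2
t=7: input=4 -> V=13
t=8: input=1 -> V=9
t=9: input=4 -> V=16
t=10: input=0 -> V=8
t=11: input=4 -> V=16
t=12: input=3 -> V=17
t=13: input=1 -> V=11
t=14: input=1 -> V=8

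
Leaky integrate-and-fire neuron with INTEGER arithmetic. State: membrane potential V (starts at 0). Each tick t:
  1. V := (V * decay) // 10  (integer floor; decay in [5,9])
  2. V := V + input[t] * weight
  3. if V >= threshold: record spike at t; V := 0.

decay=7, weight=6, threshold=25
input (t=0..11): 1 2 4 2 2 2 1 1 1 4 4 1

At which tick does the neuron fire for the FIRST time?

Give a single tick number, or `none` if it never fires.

Answer: 2

Derivation:
t=0: input=1 -> V=6
t=1: input=2 -> V=16
t=2: input=4 -> V=0 FIRE
t=3: input=2 -> V=12
t=4: input=2 -> V=20
t=5: input=2 -> V=0 FIRE
t=6: input=1 -> V=6
t=7: input=1 -> V=10
t=8: input=1 -> V=13
t=9: input=4 -> V=0 FIRE
t=10: input=4 -> V=24
t=11: input=1 -> V=22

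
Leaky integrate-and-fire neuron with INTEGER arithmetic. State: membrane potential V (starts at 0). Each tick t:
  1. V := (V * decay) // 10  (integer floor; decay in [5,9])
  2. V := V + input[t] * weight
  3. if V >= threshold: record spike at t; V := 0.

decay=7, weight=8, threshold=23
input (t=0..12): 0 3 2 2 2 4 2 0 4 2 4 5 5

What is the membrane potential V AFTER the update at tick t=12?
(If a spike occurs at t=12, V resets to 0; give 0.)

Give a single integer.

Answer: 0

Derivation:
t=0: input=0 -> V=0
t=1: input=3 -> V=0 FIRE
t=2: input=2 -> V=16
t=3: input=2 -> V=0 FIRE
t=4: input=2 -> V=16
t=5: input=4 -> V=0 FIRE
t=6: input=2 -> V=16
t=7: input=0 -> V=11
t=8: input=4 -> V=0 FIRE
t=9: input=2 -> V=16
t=10: input=4 -> V=0 FIRE
t=11: input=5 -> V=0 FIRE
t=12: input=5 -> V=0 FIRE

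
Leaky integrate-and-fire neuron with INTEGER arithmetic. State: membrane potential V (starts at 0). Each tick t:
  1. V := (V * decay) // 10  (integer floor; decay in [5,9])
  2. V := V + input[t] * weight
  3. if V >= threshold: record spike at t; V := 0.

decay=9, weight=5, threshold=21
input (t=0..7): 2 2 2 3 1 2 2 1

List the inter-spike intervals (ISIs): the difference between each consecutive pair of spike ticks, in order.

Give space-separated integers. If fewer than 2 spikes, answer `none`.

Answer: 3

Derivation:
t=0: input=2 -> V=10
t=1: input=2 -> V=19
t=2: input=2 -> V=0 FIRE
t=3: input=3 -> V=15
t=4: input=1 -> V=18
t=5: input=2 -> V=0 FIRE
t=6: input=2 -> V=10
t=7: input=1 -> V=14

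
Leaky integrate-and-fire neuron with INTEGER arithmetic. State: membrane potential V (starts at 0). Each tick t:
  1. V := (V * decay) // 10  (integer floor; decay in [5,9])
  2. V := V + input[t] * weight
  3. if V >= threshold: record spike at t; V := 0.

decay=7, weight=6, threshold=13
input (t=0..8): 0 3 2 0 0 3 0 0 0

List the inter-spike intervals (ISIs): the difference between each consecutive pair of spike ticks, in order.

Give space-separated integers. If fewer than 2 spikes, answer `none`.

t=0: input=0 -> V=0
t=1: input=3 -> V=0 FIRE
t=2: input=2 -> V=12
t=3: input=0 -> V=8
t=4: input=0 -> V=5
t=5: input=3 -> V=0 FIRE
t=6: input=0 -> V=0
t=7: input=0 -> V=0
t=8: input=0 -> V=0

Answer: 4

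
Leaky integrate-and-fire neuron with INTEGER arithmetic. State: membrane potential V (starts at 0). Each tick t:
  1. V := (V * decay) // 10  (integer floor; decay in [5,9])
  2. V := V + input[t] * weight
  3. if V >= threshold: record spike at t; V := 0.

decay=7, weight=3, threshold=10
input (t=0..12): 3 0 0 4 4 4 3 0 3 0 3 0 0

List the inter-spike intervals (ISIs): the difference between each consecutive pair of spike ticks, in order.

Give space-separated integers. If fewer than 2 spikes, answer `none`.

t=0: input=3 -> V=9
t=1: input=0 -> V=6
t=2: input=0 -> V=4
t=3: input=4 -> V=0 FIRE
t=4: input=4 -> V=0 FIRE
t=5: input=4 -> V=0 FIRE
t=6: input=3 -> V=9
t=7: input=0 -> V=6
t=8: input=3 -> V=0 FIRE
t=9: input=0 -> V=0
t=10: input=3 -> V=9
t=11: input=0 -> V=6
t=12: input=0 -> V=4

Answer: 1 1 3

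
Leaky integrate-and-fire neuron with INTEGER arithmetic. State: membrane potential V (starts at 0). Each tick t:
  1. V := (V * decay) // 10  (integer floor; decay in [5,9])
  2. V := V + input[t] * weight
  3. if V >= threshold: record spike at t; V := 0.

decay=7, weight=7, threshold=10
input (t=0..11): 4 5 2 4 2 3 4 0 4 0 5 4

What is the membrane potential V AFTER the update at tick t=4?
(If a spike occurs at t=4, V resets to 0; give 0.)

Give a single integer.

Answer: 0

Derivation:
t=0: input=4 -> V=0 FIRE
t=1: input=5 -> V=0 FIRE
t=2: input=2 -> V=0 FIRE
t=3: input=4 -> V=0 FIRE
t=4: input=2 -> V=0 FIRE
t=5: input=3 -> V=0 FIRE
t=6: input=4 -> V=0 FIRE
t=7: input=0 -> V=0
t=8: input=4 -> V=0 FIRE
t=9: input=0 -> V=0
t=10: input=5 -> V=0 FIRE
t=11: input=4 -> V=0 FIRE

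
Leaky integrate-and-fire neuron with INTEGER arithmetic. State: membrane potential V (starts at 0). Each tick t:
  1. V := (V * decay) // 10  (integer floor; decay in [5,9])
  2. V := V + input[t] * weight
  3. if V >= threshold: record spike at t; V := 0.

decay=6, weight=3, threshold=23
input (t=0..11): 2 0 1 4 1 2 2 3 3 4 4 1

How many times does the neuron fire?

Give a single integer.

t=0: input=2 -> V=6
t=1: input=0 -> V=3
t=2: input=1 -> V=4
t=3: input=4 -> V=14
t=4: input=1 -> V=11
t=5: input=2 -> V=12
t=6: input=2 -> V=13
t=7: input=3 -> V=16
t=8: input=3 -> V=18
t=9: input=4 -> V=22
t=10: input=4 -> V=0 FIRE
t=11: input=1 -> V=3

Answer: 1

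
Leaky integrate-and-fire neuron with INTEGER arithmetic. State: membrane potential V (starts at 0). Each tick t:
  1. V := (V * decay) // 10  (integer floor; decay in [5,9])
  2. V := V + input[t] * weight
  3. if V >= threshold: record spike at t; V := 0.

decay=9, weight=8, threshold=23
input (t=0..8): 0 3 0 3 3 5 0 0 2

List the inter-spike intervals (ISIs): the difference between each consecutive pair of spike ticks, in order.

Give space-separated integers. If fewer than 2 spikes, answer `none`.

t=0: input=0 -> V=0
t=1: input=3 -> V=0 FIRE
t=2: input=0 -> V=0
t=3: input=3 -> V=0 FIRE
t=4: input=3 -> V=0 FIRE
t=5: input=5 -> V=0 FIRE
t=6: input=0 -> V=0
t=7: input=0 -> V=0
t=8: input=2 -> V=16

Answer: 2 1 1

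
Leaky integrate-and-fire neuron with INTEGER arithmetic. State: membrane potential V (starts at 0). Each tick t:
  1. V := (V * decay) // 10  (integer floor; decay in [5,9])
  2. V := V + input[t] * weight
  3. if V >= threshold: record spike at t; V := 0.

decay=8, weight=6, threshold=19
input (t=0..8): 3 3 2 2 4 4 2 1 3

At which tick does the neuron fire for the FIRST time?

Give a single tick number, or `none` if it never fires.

t=0: input=3 -> V=18
t=1: input=3 -> V=0 FIRE
t=2: input=2 -> V=12
t=3: input=2 -> V=0 FIRE
t=4: input=4 -> V=0 FIRE
t=5: input=4 -> V=0 FIRE
t=6: input=2 -> V=12
t=7: input=1 -> V=15
t=8: input=3 -> V=0 FIRE

Answer: 1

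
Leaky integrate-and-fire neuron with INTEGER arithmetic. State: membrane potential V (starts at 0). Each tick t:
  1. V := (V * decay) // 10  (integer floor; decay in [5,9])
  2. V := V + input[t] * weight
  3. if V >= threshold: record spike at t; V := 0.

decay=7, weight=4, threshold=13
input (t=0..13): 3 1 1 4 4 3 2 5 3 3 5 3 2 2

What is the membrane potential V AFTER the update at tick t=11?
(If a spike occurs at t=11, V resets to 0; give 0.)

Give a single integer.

Answer: 12

Derivation:
t=0: input=3 -> V=12
t=1: input=1 -> V=12
t=2: input=1 -> V=12
t=3: input=4 -> V=0 FIRE
t=4: input=4 -> V=0 FIRE
t=5: input=3 -> V=12
t=6: input=2 -> V=0 FIRE
t=7: input=5 -> V=0 FIRE
t=8: input=3 -> V=12
t=9: input=3 -> V=0 FIRE
t=10: input=5 -> V=0 FIRE
t=11: input=3 -> V=12
t=12: input=2 -> V=0 FIRE
t=13: input=2 -> V=8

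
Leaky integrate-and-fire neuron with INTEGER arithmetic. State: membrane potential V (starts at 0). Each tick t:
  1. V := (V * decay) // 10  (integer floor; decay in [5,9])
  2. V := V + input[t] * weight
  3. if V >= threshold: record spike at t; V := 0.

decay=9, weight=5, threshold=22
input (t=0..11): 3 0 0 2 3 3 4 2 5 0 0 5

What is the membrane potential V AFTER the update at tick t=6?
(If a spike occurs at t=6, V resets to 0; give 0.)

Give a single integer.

t=0: input=3 -> V=15
t=1: input=0 -> V=13
t=2: input=0 -> V=11
t=3: input=2 -> V=19
t=4: input=3 -> V=0 FIRE
t=5: input=3 -> V=15
t=6: input=4 -> V=0 FIRE
t=7: input=2 -> V=10
t=8: input=5 -> V=0 FIRE
t=9: input=0 -> V=0
t=10: input=0 -> V=0
t=11: input=5 -> V=0 FIRE

Answer: 0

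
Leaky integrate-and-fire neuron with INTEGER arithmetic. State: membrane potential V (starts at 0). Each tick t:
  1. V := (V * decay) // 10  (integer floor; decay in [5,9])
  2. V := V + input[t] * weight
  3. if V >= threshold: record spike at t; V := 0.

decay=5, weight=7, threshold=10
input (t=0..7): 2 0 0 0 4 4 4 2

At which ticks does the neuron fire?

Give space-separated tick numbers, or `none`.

Answer: 0 4 5 6 7

Derivation:
t=0: input=2 -> V=0 FIRE
t=1: input=0 -> V=0
t=2: input=0 -> V=0
t=3: input=0 -> V=0
t=4: input=4 -> V=0 FIRE
t=5: input=4 -> V=0 FIRE
t=6: input=4 -> V=0 FIRE
t=7: input=2 -> V=0 FIRE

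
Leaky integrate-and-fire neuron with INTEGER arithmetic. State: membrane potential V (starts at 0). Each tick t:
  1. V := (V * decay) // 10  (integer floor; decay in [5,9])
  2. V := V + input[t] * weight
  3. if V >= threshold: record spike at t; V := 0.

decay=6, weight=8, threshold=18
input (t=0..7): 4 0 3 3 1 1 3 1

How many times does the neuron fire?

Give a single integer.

Answer: 4

Derivation:
t=0: input=4 -> V=0 FIRE
t=1: input=0 -> V=0
t=2: input=3 -> V=0 FIRE
t=3: input=3 -> V=0 FIRE
t=4: input=1 -> V=8
t=5: input=1 -> V=12
t=6: input=3 -> V=0 FIRE
t=7: input=1 -> V=8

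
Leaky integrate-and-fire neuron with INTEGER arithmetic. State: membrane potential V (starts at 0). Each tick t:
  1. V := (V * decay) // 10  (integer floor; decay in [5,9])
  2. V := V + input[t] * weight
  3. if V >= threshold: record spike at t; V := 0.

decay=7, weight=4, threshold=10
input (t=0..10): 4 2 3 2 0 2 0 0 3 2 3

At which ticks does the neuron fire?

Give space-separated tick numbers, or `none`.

Answer: 0 2 5 8 10

Derivation:
t=0: input=4 -> V=0 FIRE
t=1: input=2 -> V=8
t=2: input=3 -> V=0 FIRE
t=3: input=2 -> V=8
t=4: input=0 -> V=5
t=5: input=2 -> V=0 FIRE
t=6: input=0 -> V=0
t=7: input=0 -> V=0
t=8: input=3 -> V=0 FIRE
t=9: input=2 -> V=8
t=10: input=3 -> V=0 FIRE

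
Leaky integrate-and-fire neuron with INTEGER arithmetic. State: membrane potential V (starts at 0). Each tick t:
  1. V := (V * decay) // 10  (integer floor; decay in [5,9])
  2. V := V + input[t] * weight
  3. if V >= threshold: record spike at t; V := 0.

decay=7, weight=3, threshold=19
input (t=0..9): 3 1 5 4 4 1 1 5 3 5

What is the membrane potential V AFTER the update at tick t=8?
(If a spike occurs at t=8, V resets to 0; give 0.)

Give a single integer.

Answer: 0

Derivation:
t=0: input=3 -> V=9
t=1: input=1 -> V=9
t=2: input=5 -> V=0 FIRE
t=3: input=4 -> V=12
t=4: input=4 -> V=0 FIRE
t=5: input=1 -> V=3
t=6: input=1 -> V=5
t=7: input=5 -> V=18
t=8: input=3 -> V=0 FIRE
t=9: input=5 -> V=15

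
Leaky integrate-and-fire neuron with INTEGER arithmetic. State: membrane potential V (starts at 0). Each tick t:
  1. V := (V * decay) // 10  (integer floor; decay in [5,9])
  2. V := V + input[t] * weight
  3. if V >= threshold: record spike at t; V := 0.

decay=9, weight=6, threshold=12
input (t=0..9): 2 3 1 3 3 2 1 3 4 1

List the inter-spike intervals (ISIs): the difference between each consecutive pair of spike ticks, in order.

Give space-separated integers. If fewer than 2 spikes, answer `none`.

Answer: 1 2 1 1 2 1

Derivation:
t=0: input=2 -> V=0 FIRE
t=1: input=3 -> V=0 FIRE
t=2: input=1 -> V=6
t=3: input=3 -> V=0 FIRE
t=4: input=3 -> V=0 FIRE
t=5: input=2 -> V=0 FIRE
t=6: input=1 -> V=6
t=7: input=3 -> V=0 FIRE
t=8: input=4 -> V=0 FIRE
t=9: input=1 -> V=6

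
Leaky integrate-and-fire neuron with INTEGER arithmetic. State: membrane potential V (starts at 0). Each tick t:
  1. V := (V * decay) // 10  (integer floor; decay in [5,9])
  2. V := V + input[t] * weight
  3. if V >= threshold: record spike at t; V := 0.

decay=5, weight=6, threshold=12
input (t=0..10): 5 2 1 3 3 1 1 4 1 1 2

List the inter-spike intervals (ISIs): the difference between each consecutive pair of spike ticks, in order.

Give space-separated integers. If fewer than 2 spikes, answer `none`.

Answer: 1 2 1 3 3

Derivation:
t=0: input=5 -> V=0 FIRE
t=1: input=2 -> V=0 FIRE
t=2: input=1 -> V=6
t=3: input=3 -> V=0 FIRE
t=4: input=3 -> V=0 FIRE
t=5: input=1 -> V=6
t=6: input=1 -> V=9
t=7: input=4 -> V=0 FIRE
t=8: input=1 -> V=6
t=9: input=1 -> V=9
t=10: input=2 -> V=0 FIRE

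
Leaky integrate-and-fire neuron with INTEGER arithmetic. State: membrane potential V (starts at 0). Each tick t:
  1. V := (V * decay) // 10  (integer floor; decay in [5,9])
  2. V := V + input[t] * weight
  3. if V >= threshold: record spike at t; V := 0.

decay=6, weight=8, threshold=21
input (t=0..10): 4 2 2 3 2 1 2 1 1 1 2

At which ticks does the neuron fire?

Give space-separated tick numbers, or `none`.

Answer: 0 2 3 6 10

Derivation:
t=0: input=4 -> V=0 FIRE
t=1: input=2 -> V=16
t=2: input=2 -> V=0 FIRE
t=3: input=3 -> V=0 FIRE
t=4: input=2 -> V=16
t=5: input=1 -> V=17
t=6: input=2 -> V=0 FIRE
t=7: input=1 -> V=8
t=8: input=1 -> V=12
t=9: input=1 -> V=15
t=10: input=2 -> V=0 FIRE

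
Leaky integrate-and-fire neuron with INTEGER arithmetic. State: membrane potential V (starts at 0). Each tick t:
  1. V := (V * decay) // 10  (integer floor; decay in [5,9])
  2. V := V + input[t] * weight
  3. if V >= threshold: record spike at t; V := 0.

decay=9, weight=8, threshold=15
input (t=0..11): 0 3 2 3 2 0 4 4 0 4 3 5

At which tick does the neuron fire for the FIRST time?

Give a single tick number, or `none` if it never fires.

t=0: input=0 -> V=0
t=1: input=3 -> V=0 FIRE
t=2: input=2 -> V=0 FIRE
t=3: input=3 -> V=0 FIRE
t=4: input=2 -> V=0 FIRE
t=5: input=0 -> V=0
t=6: input=4 -> V=0 FIRE
t=7: input=4 -> V=0 FIRE
t=8: input=0 -> V=0
t=9: input=4 -> V=0 FIRE
t=10: input=3 -> V=0 FIRE
t=11: input=5 -> V=0 FIRE

Answer: 1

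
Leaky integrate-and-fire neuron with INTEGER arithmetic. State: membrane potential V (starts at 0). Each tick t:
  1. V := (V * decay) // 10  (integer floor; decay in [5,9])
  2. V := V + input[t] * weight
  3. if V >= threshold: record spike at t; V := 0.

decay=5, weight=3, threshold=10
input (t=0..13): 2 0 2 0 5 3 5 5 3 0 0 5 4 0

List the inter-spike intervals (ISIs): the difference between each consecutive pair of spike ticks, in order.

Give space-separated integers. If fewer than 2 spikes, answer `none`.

t=0: input=2 -> V=6
t=1: input=0 -> V=3
t=2: input=2 -> V=7
t=3: input=0 -> V=3
t=4: input=5 -> V=0 FIRE
t=5: input=3 -> V=9
t=6: input=5 -> V=0 FIRE
t=7: input=5 -> V=0 FIRE
t=8: input=3 -> V=9
t=9: input=0 -> V=4
t=10: input=0 -> V=2
t=11: input=5 -> V=0 FIRE
t=12: input=4 -> V=0 FIRE
t=13: input=0 -> V=0

Answer: 2 1 4 1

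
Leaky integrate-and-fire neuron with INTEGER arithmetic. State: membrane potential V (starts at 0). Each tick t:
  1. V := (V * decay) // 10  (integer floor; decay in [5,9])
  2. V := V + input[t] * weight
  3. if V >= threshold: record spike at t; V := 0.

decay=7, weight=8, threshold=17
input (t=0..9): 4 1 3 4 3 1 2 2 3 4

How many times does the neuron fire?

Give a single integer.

Answer: 7

Derivation:
t=0: input=4 -> V=0 FIRE
t=1: input=1 -> V=8
t=2: input=3 -> V=0 FIRE
t=3: input=4 -> V=0 FIRE
t=4: input=3 -> V=0 FIRE
t=5: input=1 -> V=8
t=6: input=2 -> V=0 FIRE
t=7: input=2 -> V=16
t=8: input=3 -> V=0 FIRE
t=9: input=4 -> V=0 FIRE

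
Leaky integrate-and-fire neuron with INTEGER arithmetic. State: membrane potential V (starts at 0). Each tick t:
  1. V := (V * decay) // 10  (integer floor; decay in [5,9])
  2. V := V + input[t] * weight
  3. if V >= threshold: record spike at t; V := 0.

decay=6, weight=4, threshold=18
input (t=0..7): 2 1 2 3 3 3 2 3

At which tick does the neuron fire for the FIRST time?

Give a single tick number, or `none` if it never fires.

Answer: 3

Derivation:
t=0: input=2 -> V=8
t=1: input=1 -> V=8
t=2: input=2 -> V=12
t=3: input=3 -> V=0 FIRE
t=4: input=3 -> V=12
t=5: input=3 -> V=0 FIRE
t=6: input=2 -> V=8
t=7: input=3 -> V=16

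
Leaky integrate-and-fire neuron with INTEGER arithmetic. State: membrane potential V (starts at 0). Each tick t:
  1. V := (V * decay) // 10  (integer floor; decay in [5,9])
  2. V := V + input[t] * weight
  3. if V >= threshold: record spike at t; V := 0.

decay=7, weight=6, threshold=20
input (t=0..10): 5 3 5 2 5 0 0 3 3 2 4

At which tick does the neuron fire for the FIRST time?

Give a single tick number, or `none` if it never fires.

t=0: input=5 -> V=0 FIRE
t=1: input=3 -> V=18
t=2: input=5 -> V=0 FIRE
t=3: input=2 -> V=12
t=4: input=5 -> V=0 FIRE
t=5: input=0 -> V=0
t=6: input=0 -> V=0
t=7: input=3 -> V=18
t=8: input=3 -> V=0 FIRE
t=9: input=2 -> V=12
t=10: input=4 -> V=0 FIRE

Answer: 0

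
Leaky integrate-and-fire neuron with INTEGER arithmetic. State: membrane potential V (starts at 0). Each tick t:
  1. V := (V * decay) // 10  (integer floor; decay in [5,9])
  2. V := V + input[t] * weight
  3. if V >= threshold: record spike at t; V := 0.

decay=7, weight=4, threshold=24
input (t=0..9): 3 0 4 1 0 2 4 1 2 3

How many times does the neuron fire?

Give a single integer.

Answer: 1

Derivation:
t=0: input=3 -> V=12
t=1: input=0 -> V=8
t=2: input=4 -> V=21
t=3: input=1 -> V=18
t=4: input=0 -> V=12
t=5: input=2 -> V=16
t=6: input=4 -> V=0 FIRE
t=7: input=1 -> V=4
t=8: input=2 -> V=10
t=9: input=3 -> V=19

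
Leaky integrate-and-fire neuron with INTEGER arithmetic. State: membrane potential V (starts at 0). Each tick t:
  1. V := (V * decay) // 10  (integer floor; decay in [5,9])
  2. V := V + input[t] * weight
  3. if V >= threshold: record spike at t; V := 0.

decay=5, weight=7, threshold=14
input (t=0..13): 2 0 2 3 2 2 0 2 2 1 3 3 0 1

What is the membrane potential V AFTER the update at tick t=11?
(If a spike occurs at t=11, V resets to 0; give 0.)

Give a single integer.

t=0: input=2 -> V=0 FIRE
t=1: input=0 -> V=0
t=2: input=2 -> V=0 FIRE
t=3: input=3 -> V=0 FIRE
t=4: input=2 -> V=0 FIRE
t=5: input=2 -> V=0 FIRE
t=6: input=0 -> V=0
t=7: input=2 -> V=0 FIRE
t=8: input=2 -> V=0 FIRE
t=9: input=1 -> V=7
t=10: input=3 -> V=0 FIRE
t=11: input=3 -> V=0 FIRE
t=12: input=0 -> V=0
t=13: input=1 -> V=7

Answer: 0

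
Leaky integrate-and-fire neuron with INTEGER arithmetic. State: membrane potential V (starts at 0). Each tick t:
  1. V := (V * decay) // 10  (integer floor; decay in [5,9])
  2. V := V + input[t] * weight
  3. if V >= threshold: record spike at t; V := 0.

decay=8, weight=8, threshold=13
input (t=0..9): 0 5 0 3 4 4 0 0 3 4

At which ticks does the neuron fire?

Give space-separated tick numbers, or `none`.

t=0: input=0 -> V=0
t=1: input=5 -> V=0 FIRE
t=2: input=0 -> V=0
t=3: input=3 -> V=0 FIRE
t=4: input=4 -> V=0 FIRE
t=5: input=4 -> V=0 FIRE
t=6: input=0 -> V=0
t=7: input=0 -> V=0
t=8: input=3 -> V=0 FIRE
t=9: input=4 -> V=0 FIRE

Answer: 1 3 4 5 8 9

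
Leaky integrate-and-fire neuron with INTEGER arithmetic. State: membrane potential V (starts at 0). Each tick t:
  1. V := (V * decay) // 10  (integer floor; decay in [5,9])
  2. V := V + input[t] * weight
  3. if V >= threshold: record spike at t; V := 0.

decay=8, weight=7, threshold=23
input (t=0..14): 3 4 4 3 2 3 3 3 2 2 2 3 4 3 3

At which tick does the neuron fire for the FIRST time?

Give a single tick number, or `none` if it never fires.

Answer: 1

Derivation:
t=0: input=3 -> V=21
t=1: input=4 -> V=0 FIRE
t=2: input=4 -> V=0 FIRE
t=3: input=3 -> V=21
t=4: input=2 -> V=0 FIRE
t=5: input=3 -> V=21
t=6: input=3 -> V=0 FIRE
t=7: input=3 -> V=21
t=8: input=2 -> V=0 FIRE
t=9: input=2 -> V=14
t=10: input=2 -> V=0 FIRE
t=11: input=3 -> V=21
t=12: input=4 -> V=0 FIRE
t=13: input=3 -> V=21
t=14: input=3 -> V=0 FIRE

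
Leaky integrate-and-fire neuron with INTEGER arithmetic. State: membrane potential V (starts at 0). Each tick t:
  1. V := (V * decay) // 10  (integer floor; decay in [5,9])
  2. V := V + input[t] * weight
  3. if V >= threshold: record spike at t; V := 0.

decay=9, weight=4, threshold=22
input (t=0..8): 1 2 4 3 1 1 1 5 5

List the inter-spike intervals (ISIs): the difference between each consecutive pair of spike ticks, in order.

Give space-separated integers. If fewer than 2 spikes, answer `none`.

Answer: 5

Derivation:
t=0: input=1 -> V=4
t=1: input=2 -> V=11
t=2: input=4 -> V=0 FIRE
t=3: input=3 -> V=12
t=4: input=1 -> V=14
t=5: input=1 -> V=16
t=6: input=1 -> V=18
t=7: input=5 -> V=0 FIRE
t=8: input=5 -> V=20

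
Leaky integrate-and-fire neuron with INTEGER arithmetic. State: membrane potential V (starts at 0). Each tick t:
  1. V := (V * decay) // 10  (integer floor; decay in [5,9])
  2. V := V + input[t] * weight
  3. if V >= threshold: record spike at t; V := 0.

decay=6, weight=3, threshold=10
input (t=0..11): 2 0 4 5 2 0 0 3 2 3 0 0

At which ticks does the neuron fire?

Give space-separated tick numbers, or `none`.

Answer: 2 3 8

Derivation:
t=0: input=2 -> V=6
t=1: input=0 -> V=3
t=2: input=4 -> V=0 FIRE
t=3: input=5 -> V=0 FIRE
t=4: input=2 -> V=6
t=5: input=0 -> V=3
t=6: input=0 -> V=1
t=7: input=3 -> V=9
t=8: input=2 -> V=0 FIRE
t=9: input=3 -> V=9
t=10: input=0 -> V=5
t=11: input=0 -> V=3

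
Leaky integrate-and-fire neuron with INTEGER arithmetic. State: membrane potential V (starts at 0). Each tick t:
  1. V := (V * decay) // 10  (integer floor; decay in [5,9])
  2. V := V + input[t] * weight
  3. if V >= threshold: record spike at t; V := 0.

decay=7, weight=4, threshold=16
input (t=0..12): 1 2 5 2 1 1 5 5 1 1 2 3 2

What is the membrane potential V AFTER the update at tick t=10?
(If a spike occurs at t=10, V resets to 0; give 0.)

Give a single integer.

Answer: 12

Derivation:
t=0: input=1 -> V=4
t=1: input=2 -> V=10
t=2: input=5 -> V=0 FIRE
t=3: input=2 -> V=8
t=4: input=1 -> V=9
t=5: input=1 -> V=10
t=6: input=5 -> V=0 FIRE
t=7: input=5 -> V=0 FIRE
t=8: input=1 -> V=4
t=9: input=1 -> V=6
t=10: input=2 -> V=12
t=11: input=3 -> V=0 FIRE
t=12: input=2 -> V=8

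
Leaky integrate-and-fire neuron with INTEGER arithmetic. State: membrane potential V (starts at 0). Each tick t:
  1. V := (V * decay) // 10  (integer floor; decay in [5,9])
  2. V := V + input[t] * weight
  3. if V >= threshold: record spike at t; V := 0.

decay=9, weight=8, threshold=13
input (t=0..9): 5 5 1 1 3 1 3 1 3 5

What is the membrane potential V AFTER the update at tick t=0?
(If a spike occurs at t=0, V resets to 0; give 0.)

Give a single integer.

Answer: 0

Derivation:
t=0: input=5 -> V=0 FIRE
t=1: input=5 -> V=0 FIRE
t=2: input=1 -> V=8
t=3: input=1 -> V=0 FIRE
t=4: input=3 -> V=0 FIRE
t=5: input=1 -> V=8
t=6: input=3 -> V=0 FIRE
t=7: input=1 -> V=8
t=8: input=3 -> V=0 FIRE
t=9: input=5 -> V=0 FIRE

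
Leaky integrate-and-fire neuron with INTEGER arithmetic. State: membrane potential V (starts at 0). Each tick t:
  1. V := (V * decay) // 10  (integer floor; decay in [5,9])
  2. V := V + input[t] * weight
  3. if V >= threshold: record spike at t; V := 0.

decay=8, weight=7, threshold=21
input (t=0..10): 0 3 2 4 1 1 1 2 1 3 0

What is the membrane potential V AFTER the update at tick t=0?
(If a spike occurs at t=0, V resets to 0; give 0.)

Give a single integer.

t=0: input=0 -> V=0
t=1: input=3 -> V=0 FIRE
t=2: input=2 -> V=14
t=3: input=4 -> V=0 FIRE
t=4: input=1 -> V=7
t=5: input=1 -> V=12
t=6: input=1 -> V=16
t=7: input=2 -> V=0 FIRE
t=8: input=1 -> V=7
t=9: input=3 -> V=0 FIRE
t=10: input=0 -> V=0

Answer: 0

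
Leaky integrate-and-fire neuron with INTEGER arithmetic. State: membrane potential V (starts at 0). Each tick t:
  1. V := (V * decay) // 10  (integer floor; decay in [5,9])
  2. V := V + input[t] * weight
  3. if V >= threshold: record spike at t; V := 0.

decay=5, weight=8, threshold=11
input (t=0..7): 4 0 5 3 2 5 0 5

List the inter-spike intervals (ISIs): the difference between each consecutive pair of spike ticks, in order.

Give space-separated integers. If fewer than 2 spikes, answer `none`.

t=0: input=4 -> V=0 FIRE
t=1: input=0 -> V=0
t=2: input=5 -> V=0 FIRE
t=3: input=3 -> V=0 FIRE
t=4: input=2 -> V=0 FIRE
t=5: input=5 -> V=0 FIRE
t=6: input=0 -> V=0
t=7: input=5 -> V=0 FIRE

Answer: 2 1 1 1 2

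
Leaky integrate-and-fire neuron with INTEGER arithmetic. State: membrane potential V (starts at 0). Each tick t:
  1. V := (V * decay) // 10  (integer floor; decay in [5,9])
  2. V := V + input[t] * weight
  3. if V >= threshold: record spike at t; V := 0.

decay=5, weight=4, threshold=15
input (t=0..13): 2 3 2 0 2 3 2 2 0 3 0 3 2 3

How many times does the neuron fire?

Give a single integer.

Answer: 4

Derivation:
t=0: input=2 -> V=8
t=1: input=3 -> V=0 FIRE
t=2: input=2 -> V=8
t=3: input=0 -> V=4
t=4: input=2 -> V=10
t=5: input=3 -> V=0 FIRE
t=6: input=2 -> V=8
t=7: input=2 -> V=12
t=8: input=0 -> V=6
t=9: input=3 -> V=0 FIRE
t=10: input=0 -> V=0
t=11: input=3 -> V=12
t=12: input=2 -> V=14
t=13: input=3 -> V=0 FIRE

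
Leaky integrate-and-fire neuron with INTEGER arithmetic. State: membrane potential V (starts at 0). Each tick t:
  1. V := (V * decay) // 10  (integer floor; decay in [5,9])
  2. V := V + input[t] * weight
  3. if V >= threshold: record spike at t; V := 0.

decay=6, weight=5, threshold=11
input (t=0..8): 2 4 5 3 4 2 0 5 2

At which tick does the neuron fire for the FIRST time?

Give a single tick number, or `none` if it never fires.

t=0: input=2 -> V=10
t=1: input=4 -> V=0 FIRE
t=2: input=5 -> V=0 FIRE
t=3: input=3 -> V=0 FIRE
t=4: input=4 -> V=0 FIRE
t=5: input=2 -> V=10
t=6: input=0 -> V=6
t=7: input=5 -> V=0 FIRE
t=8: input=2 -> V=10

Answer: 1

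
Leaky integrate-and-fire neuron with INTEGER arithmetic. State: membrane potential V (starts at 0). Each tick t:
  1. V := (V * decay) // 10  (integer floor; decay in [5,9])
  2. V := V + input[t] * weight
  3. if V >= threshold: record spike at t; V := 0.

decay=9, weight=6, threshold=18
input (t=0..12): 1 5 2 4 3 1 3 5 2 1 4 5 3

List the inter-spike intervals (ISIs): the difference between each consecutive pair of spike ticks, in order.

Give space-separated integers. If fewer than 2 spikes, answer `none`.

Answer: 2 1 2 1 3 1 1

Derivation:
t=0: input=1 -> V=6
t=1: input=5 -> V=0 FIRE
t=2: input=2 -> V=12
t=3: input=4 -> V=0 FIRE
t=4: input=3 -> V=0 FIRE
t=5: input=1 -> V=6
t=6: input=3 -> V=0 FIRE
t=7: input=5 -> V=0 FIRE
t=8: input=2 -> V=12
t=9: input=1 -> V=16
t=10: input=4 -> V=0 FIRE
t=11: input=5 -> V=0 FIRE
t=12: input=3 -> V=0 FIRE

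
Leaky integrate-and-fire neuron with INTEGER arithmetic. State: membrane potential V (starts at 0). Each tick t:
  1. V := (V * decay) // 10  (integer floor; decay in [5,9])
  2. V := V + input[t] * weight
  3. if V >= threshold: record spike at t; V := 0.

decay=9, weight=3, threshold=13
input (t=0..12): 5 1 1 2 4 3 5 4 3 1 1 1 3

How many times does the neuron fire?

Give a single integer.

Answer: 5

Derivation:
t=0: input=5 -> V=0 FIRE
t=1: input=1 -> V=3
t=2: input=1 -> V=5
t=3: input=2 -> V=10
t=4: input=4 -> V=0 FIRE
t=5: input=3 -> V=9
t=6: input=5 -> V=0 FIRE
t=7: input=4 -> V=12
t=8: input=3 -> V=0 FIRE
t=9: input=1 -> V=3
t=10: input=1 -> V=5
t=11: input=1 -> V=7
t=12: input=3 -> V=0 FIRE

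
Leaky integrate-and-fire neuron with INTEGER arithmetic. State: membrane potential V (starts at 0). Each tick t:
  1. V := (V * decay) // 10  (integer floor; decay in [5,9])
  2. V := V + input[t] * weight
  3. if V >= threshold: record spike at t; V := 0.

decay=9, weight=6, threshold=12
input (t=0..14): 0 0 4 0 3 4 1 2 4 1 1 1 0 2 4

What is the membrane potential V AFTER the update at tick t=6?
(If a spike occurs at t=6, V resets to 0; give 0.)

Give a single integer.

t=0: input=0 -> V=0
t=1: input=0 -> V=0
t=2: input=4 -> V=0 FIRE
t=3: input=0 -> V=0
t=4: input=3 -> V=0 FIRE
t=5: input=4 -> V=0 FIRE
t=6: input=1 -> V=6
t=7: input=2 -> V=0 FIRE
t=8: input=4 -> V=0 FIRE
t=9: input=1 -> V=6
t=10: input=1 -> V=11
t=11: input=1 -> V=0 FIRE
t=12: input=0 -> V=0
t=13: input=2 -> V=0 FIRE
t=14: input=4 -> V=0 FIRE

Answer: 6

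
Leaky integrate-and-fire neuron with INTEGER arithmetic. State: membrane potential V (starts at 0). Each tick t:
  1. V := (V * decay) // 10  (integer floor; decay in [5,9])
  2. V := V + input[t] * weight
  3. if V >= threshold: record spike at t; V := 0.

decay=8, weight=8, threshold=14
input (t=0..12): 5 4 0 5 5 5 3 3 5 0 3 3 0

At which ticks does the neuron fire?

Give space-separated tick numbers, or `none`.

t=0: input=5 -> V=0 FIRE
t=1: input=4 -> V=0 FIRE
t=2: input=0 -> V=0
t=3: input=5 -> V=0 FIRE
t=4: input=5 -> V=0 FIRE
t=5: input=5 -> V=0 FIRE
t=6: input=3 -> V=0 FIRE
t=7: input=3 -> V=0 FIRE
t=8: input=5 -> V=0 FIRE
t=9: input=0 -> V=0
t=10: input=3 -> V=0 FIRE
t=11: input=3 -> V=0 FIRE
t=12: input=0 -> V=0

Answer: 0 1 3 4 5 6 7 8 10 11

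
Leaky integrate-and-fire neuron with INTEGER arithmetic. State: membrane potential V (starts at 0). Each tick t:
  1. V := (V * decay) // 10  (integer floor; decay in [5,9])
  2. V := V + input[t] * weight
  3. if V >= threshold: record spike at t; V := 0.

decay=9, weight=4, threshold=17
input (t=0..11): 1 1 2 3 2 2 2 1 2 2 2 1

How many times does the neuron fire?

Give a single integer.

t=0: input=1 -> V=4
t=1: input=1 -> V=7
t=2: input=2 -> V=14
t=3: input=3 -> V=0 FIRE
t=4: input=2 -> V=8
t=5: input=2 -> V=15
t=6: input=2 -> V=0 FIRE
t=7: input=1 -> V=4
t=8: input=2 -> V=11
t=9: input=2 -> V=0 FIRE
t=10: input=2 -> V=8
t=11: input=1 -> V=11

Answer: 3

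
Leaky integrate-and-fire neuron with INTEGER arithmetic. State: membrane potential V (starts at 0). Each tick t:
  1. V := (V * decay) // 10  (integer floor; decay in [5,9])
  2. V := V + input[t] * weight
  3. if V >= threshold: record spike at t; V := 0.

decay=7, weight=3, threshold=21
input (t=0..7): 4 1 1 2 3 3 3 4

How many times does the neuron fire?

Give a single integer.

Answer: 1

Derivation:
t=0: input=4 -> V=12
t=1: input=1 -> V=11
t=2: input=1 -> V=10
t=3: input=2 -> V=13
t=4: input=3 -> V=18
t=5: input=3 -> V=0 FIRE
t=6: input=3 -> V=9
t=7: input=4 -> V=18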